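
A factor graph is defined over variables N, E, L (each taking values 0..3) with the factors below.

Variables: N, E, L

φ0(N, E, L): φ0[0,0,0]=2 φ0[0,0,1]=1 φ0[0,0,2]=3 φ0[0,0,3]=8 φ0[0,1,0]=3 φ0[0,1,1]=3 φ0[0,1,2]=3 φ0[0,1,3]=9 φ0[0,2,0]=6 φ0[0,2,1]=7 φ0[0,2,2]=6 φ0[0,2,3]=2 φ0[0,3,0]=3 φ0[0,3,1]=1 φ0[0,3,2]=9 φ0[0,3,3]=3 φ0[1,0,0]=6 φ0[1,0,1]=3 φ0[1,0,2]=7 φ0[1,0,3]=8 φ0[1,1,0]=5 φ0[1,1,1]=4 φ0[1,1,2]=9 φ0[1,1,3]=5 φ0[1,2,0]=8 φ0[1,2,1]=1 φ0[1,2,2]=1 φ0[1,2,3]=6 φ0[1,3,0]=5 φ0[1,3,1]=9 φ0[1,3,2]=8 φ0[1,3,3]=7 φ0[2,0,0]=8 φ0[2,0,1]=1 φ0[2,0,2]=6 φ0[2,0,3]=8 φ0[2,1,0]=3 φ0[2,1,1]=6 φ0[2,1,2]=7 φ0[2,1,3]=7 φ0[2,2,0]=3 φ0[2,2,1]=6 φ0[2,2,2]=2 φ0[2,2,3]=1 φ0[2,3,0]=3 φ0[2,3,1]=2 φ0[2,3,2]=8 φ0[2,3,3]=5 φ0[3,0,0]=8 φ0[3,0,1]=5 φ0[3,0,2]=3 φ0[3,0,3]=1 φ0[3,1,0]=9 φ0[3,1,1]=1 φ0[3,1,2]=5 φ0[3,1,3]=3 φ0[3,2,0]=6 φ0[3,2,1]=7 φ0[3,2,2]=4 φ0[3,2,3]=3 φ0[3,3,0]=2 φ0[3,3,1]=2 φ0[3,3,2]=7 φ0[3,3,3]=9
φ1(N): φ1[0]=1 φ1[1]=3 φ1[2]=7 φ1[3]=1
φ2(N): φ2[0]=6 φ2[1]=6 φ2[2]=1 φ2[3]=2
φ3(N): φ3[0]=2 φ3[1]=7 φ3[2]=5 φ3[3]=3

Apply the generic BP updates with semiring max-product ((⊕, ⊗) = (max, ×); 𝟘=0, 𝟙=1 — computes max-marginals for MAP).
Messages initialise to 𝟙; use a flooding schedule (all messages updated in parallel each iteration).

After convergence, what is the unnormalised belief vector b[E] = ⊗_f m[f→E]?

init: all messages = 𝟙 over 4 values
r1 m[φ0→N] = [9, 9, 8, 9]
r1 m[φ0→E] = [8, 9, 8, 9]
r1 m[φ0→L] = [9, 9, 9, 9]
r1 m[φ1→N] = [1, 3, 7, 1]
r1 m[φ2→N] = [6, 6, 1, 2]
r1 m[φ3→N] = [2, 7, 5, 3]
r1 m[N→φ0] = [1, 1, 1, 1]
r1 m[N→φ1] = [1, 1, 1, 1]
r1 m[N→φ2] = [1, 1, 1, 1]
r1 m[N→φ3] = [1, 1, 1, 1]
r1 m[E→φ0] = [1, 1, 1, 1]
r1 m[L→φ0] = [1, 1, 1, 1]
r2 m[φ0→N] = [9, 9, 8, 9]
r2 m[φ0→E] = [8, 9, 8, 9]
r2 m[φ0→L] = [9, 9, 9, 9]
r2 m[φ1→N] = [1, 3, 7, 1]
r2 m[φ2→N] = [6, 6, 1, 2]
r2 m[φ3→N] = [2, 7, 5, 3]
r2 m[N→φ0] = [12, 126, 35, 6]
r2 m[N→φ1] = [108, 378, 40, 54]
r2 m[N→φ2] = [18, 189, 280, 27]
r2 m[N→φ3] = [54, 162, 56, 18]
r2 m[E→φ0] = [1, 1, 1, 1]
r2 m[L→φ0] = [1, 1, 1, 1]
r3 m[φ0→N] = [9, 9, 8, 9]
r3 m[φ0→E] = [1008, 1134, 1008, 1134]
r3 m[φ0→L] = [1008, 1134, 1134, 1008]
r3 m[φ1→N] = [1, 3, 7, 1]
r3 m[φ2→N] = [6, 6, 1, 2]
r3 m[φ3→N] = [2, 7, 5, 3]
r3 m[N→φ0] = [12, 126, 35, 6]
r3 m[N→φ1] = [108, 378, 40, 54]
r3 m[N→φ2] = [18, 189, 280, 27]
r3 m[N→φ3] = [54, 162, 56, 18]
r3 m[E→φ0] = [1, 1, 1, 1]
r3 m[L→φ0] = [1, 1, 1, 1]
r4 m[φ0→N] = [9, 9, 8, 9]
r4 m[φ0→E] = [1008, 1134, 1008, 1134]
r4 m[φ0→L] = [1008, 1134, 1134, 1008]
r4 m[φ1→N] = [1, 3, 7, 1]
r4 m[φ2→N] = [6, 6, 1, 2]
r4 m[φ3→N] = [2, 7, 5, 3]
r4 m[N→φ0] = [12, 126, 35, 6]
r4 m[N→φ1] = [108, 378, 40, 54]
r4 m[N→φ2] = [18, 189, 280, 27]
r4 m[N→φ3] = [54, 162, 56, 18]
r4 m[E→φ0] = [1, 1, 1, 1]
r4 m[L→φ0] = [1, 1, 1, 1]
fixed point reached at round 4
b[E] = ⊗ incoming = [1008, 1134, 1008, 1134]

b[E] = [1008, 1134, 1008, 1134]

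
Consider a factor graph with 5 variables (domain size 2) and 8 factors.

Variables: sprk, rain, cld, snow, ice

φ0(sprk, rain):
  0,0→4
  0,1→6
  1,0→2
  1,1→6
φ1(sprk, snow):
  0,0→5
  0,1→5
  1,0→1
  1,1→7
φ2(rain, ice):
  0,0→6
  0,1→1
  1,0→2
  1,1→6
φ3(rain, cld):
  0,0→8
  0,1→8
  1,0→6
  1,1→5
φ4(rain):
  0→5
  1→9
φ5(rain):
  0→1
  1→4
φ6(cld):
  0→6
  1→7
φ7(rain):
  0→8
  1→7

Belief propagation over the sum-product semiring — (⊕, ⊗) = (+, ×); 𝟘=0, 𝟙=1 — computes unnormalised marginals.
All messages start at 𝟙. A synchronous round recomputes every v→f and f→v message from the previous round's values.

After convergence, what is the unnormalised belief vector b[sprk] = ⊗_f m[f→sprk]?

init: all messages = 𝟙 over 2 values
r1 m[φ0→sprk] = [10, 8]
r1 m[φ0→rain] = [6, 12]
r1 m[φ1→sprk] = [10, 8]
r1 m[φ1→snow] = [6, 12]
r1 m[φ2→rain] = [7, 8]
r1 m[φ2→ice] = [8, 7]
r1 m[φ3→rain] = [16, 11]
r1 m[φ3→cld] = [14, 13]
r1 m[φ4→rain] = [5, 9]
r1 m[φ5→rain] = [1, 4]
r1 m[φ6→cld] = [6, 7]
r1 m[φ7→rain] = [8, 7]
r1 m[sprk→φ0] = [1, 1]
r1 m[sprk→φ1] = [1, 1]
r1 m[rain→φ0] = [1, 1]
r1 m[rain→φ2] = [1, 1]
r1 m[rain→φ3] = [1, 1]
r1 m[rain→φ4] = [1, 1]
r1 m[rain→φ5] = [1, 1]
r1 m[rain→φ7] = [1, 1]
r1 m[cld→φ3] = [1, 1]
r1 m[cld→φ6] = [1, 1]
r1 m[snow→φ1] = [1, 1]
r1 m[ice→φ2] = [1, 1]
r2 m[φ0→sprk] = [10, 8]
r2 m[φ0→rain] = [6, 12]
r2 m[φ1→sprk] = [10, 8]
r2 m[φ1→snow] = [6, 12]
r2 m[φ2→rain] = [7, 8]
r2 m[φ2→ice] = [8, 7]
r2 m[φ3→rain] = [16, 11]
r2 m[φ3→cld] = [14, 13]
r2 m[φ4→rain] = [5, 9]
r2 m[φ5→rain] = [1, 4]
r2 m[φ6→cld] = [6, 7]
r2 m[φ7→rain] = [8, 7]
r2 m[sprk→φ0] = [10, 8]
r2 m[sprk→φ1] = [10, 8]
r2 m[rain→φ0] = [4480, 22176]
r2 m[rain→φ2] = [3840, 33264]
r2 m[rain→φ3] = [1680, 24192]
r2 m[rain→φ4] = [5376, 29568]
r2 m[rain→φ5] = [26880, 66528]
r2 m[rain→φ7] = [3360, 38016]
r2 m[cld→φ3] = [6, 7]
r2 m[cld→φ6] = [14, 13]
r2 m[snow→φ1] = [1, 1]
r2 m[ice→φ2] = [1, 1]
r3 m[φ0→sprk] = [150976, 142016]
r3 m[φ0→rain] = [56, 108]
r3 m[φ1→sprk] = [10, 8]
r3 m[φ1→snow] = [58, 106]
r3 m[φ2→rain] = [7, 8]
r3 m[φ2→ice] = [89568, 203424]
r3 m[φ3→rain] = [104, 71]
r3 m[φ3→cld] = [158592, 134400]
r3 m[φ4→rain] = [5, 9]
r3 m[φ5→rain] = [1, 4]
r3 m[φ6→cld] = [6, 7]
r3 m[φ7→rain] = [8, 7]
r3 m[sprk→φ0] = [10, 8]
r3 m[sprk→φ1] = [10, 8]
r3 m[rain→φ0] = [4480, 22176]
r3 m[rain→φ2] = [3840, 33264]
r3 m[rain→φ3] = [1680, 24192]
r3 m[rain→φ4] = [5376, 29568]
r3 m[rain→φ5] = [26880, 66528]
r3 m[rain→φ7] = [3360, 38016]
r3 m[cld→φ3] = [6, 7]
r3 m[cld→φ6] = [14, 13]
r3 m[snow→φ1] = [1, 1]
r3 m[ice→φ2] = [1, 1]
r4 m[φ0→sprk] = [150976, 142016]
r4 m[φ0→rain] = [56, 108]
r4 m[φ1→sprk] = [10, 8]
r4 m[φ1→snow] = [58, 106]
r4 m[φ2→rain] = [7, 8]
r4 m[φ2→ice] = [89568, 203424]
r4 m[φ3→rain] = [104, 71]
r4 m[φ3→cld] = [158592, 134400]
r4 m[φ4→rain] = [5, 9]
r4 m[φ5→rain] = [1, 4]
r4 m[φ6→cld] = [6, 7]
r4 m[φ7→rain] = [8, 7]
r4 m[sprk→φ0] = [10, 8]
r4 m[sprk→φ1] = [150976, 142016]
r4 m[rain→φ0] = [29120, 143136]
r4 m[rain→φ2] = [232960, 1932336]
r4 m[rain→φ3] = [15680, 217728]
r4 m[rain→φ4] = [326144, 1717632]
r4 m[rain→φ5] = [1630720, 3864672]
r4 m[rain→φ7] = [203840, 2208384]
r4 m[cld→φ3] = [6, 7]
r4 m[cld→φ6] = [158592, 134400]
r4 m[snow→φ1] = [1, 1]
r4 m[ice→φ2] = [1, 1]
r5 m[φ0→sprk] = [975296, 917056]
r5 m[φ0→rain] = [56, 108]
r5 m[φ1→sprk] = [10, 8]
r5 m[φ1→snow] = [896896, 1748992]
r5 m[φ2→rain] = [7, 8]
r5 m[φ2→ice] = [5262432, 11826976]
r5 m[φ3→rain] = [104, 71]
r5 m[φ3→cld] = [1431808, 1214080]
r5 m[φ4→rain] = [5, 9]
r5 m[φ5→rain] = [1, 4]
r5 m[φ6→cld] = [6, 7]
r5 m[φ7→rain] = [8, 7]
r5 m[sprk→φ0] = [10, 8]
r5 m[sprk→φ1] = [150976, 142016]
r5 m[rain→φ0] = [29120, 143136]
r5 m[rain→φ2] = [232960, 1932336]
r5 m[rain→φ3] = [15680, 217728]
r5 m[rain→φ4] = [326144, 1717632]
r5 m[rain→φ5] = [1630720, 3864672]
r5 m[rain→φ7] = [203840, 2208384]
r5 m[cld→φ3] = [6, 7]
r5 m[cld→φ6] = [158592, 134400]
r5 m[snow→φ1] = [1, 1]
r5 m[ice→φ2] = [1, 1]
r6 m[φ0→sprk] = [975296, 917056]
r6 m[φ0→rain] = [56, 108]
r6 m[φ1→sprk] = [10, 8]
r6 m[φ1→snow] = [896896, 1748992]
r6 m[φ2→rain] = [7, 8]
r6 m[φ2→ice] = [5262432, 11826976]
r6 m[φ3→rain] = [104, 71]
r6 m[φ3→cld] = [1431808, 1214080]
r6 m[φ4→rain] = [5, 9]
r6 m[φ5→rain] = [1, 4]
r6 m[φ6→cld] = [6, 7]
r6 m[φ7→rain] = [8, 7]
r6 m[sprk→φ0] = [10, 8]
r6 m[sprk→φ1] = [975296, 917056]
r6 m[rain→φ0] = [29120, 143136]
r6 m[rain→φ2] = [232960, 1932336]
r6 m[rain→φ3] = [15680, 217728]
r6 m[rain→φ4] = [326144, 1717632]
r6 m[rain→φ5] = [1630720, 3864672]
r6 m[rain→φ7] = [203840, 2208384]
r6 m[cld→φ3] = [6, 7]
r6 m[cld→φ6] = [1431808, 1214080]
r6 m[snow→φ1] = [1, 1]
r6 m[ice→φ2] = [1, 1]
r7 m[φ0→sprk] = [975296, 917056]
r7 m[φ0→rain] = [56, 108]
r7 m[φ1→sprk] = [10, 8]
r7 m[φ1→snow] = [5793536, 11295872]
r7 m[φ2→rain] = [7, 8]
r7 m[φ2→ice] = [5262432, 11826976]
r7 m[φ3→rain] = [104, 71]
r7 m[φ3→cld] = [1431808, 1214080]
r7 m[φ4→rain] = [5, 9]
r7 m[φ5→rain] = [1, 4]
r7 m[φ6→cld] = [6, 7]
r7 m[φ7→rain] = [8, 7]
r7 m[sprk→φ0] = [10, 8]
r7 m[sprk→φ1] = [975296, 917056]
r7 m[rain→φ0] = [29120, 143136]
r7 m[rain→φ2] = [232960, 1932336]
r7 m[rain→φ3] = [15680, 217728]
r7 m[rain→φ4] = [326144, 1717632]
r7 m[rain→φ5] = [1630720, 3864672]
r7 m[rain→φ7] = [203840, 2208384]
r7 m[cld→φ3] = [6, 7]
r7 m[cld→φ6] = [1431808, 1214080]
r7 m[snow→φ1] = [1, 1]
r7 m[ice→φ2] = [1, 1]
r8 m[φ0→sprk] = [975296, 917056]
r8 m[φ0→rain] = [56, 108]
r8 m[φ1→sprk] = [10, 8]
r8 m[φ1→snow] = [5793536, 11295872]
r8 m[φ2→rain] = [7, 8]
r8 m[φ2→ice] = [5262432, 11826976]
r8 m[φ3→rain] = [104, 71]
r8 m[φ3→cld] = [1431808, 1214080]
r8 m[φ4→rain] = [5, 9]
r8 m[φ5→rain] = [1, 4]
r8 m[φ6→cld] = [6, 7]
r8 m[φ7→rain] = [8, 7]
r8 m[sprk→φ0] = [10, 8]
r8 m[sprk→φ1] = [975296, 917056]
r8 m[rain→φ0] = [29120, 143136]
r8 m[rain→φ2] = [232960, 1932336]
r8 m[rain→φ3] = [15680, 217728]
r8 m[rain→φ4] = [326144, 1717632]
r8 m[rain→φ5] = [1630720, 3864672]
r8 m[rain→φ7] = [203840, 2208384]
r8 m[cld→φ3] = [6, 7]
r8 m[cld→φ6] = [1431808, 1214080]
r8 m[snow→φ1] = [1, 1]
r8 m[ice→φ2] = [1, 1]
fixed point reached at round 8
b[sprk] = ⊗ incoming = [9752960, 7336448]

b[sprk] = [9752960, 7336448]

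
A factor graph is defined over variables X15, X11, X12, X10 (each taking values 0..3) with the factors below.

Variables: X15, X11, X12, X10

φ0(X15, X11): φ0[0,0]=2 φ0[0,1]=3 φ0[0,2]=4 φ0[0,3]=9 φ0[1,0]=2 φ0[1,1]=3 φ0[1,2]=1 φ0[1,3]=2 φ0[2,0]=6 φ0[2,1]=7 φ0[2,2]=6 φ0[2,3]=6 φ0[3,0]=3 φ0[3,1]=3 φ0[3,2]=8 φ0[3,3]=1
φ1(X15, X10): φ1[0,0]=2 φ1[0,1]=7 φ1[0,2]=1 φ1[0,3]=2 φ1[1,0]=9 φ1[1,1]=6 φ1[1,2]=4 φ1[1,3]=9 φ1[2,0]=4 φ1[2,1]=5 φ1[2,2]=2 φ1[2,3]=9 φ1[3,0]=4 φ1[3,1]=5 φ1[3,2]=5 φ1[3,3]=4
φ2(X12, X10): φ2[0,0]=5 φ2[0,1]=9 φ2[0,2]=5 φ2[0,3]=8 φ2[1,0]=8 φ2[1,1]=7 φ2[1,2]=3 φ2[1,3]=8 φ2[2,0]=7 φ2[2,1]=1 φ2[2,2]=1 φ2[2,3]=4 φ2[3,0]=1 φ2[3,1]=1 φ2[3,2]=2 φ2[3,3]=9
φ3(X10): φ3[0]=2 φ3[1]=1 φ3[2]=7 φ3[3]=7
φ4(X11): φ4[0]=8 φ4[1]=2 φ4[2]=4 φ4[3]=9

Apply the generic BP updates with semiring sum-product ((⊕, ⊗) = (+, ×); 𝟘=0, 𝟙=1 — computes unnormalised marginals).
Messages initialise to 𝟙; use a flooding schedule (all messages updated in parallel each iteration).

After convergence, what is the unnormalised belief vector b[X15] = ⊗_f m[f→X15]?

b[X15] = [82467, 115324, 313460, 103305]

init: all messages = 𝟙 over 4 values
r1 m[φ0→X15] = [18, 8, 25, 15]
r1 m[φ0→X11] = [13, 16, 19, 18]
r1 m[φ1→X15] = [12, 28, 20, 18]
r1 m[φ1→X10] = [19, 23, 12, 24]
r1 m[φ2→X12] = [27, 26, 13, 13]
r1 m[φ2→X10] = [21, 18, 11, 29]
r1 m[φ3→X10] = [2, 1, 7, 7]
r1 m[φ4→X11] = [8, 2, 4, 9]
r1 m[X15→φ0] = [1, 1, 1, 1]
r1 m[X15→φ1] = [1, 1, 1, 1]
r1 m[X11→φ0] = [1, 1, 1, 1]
r1 m[X11→φ4] = [1, 1, 1, 1]
r1 m[X12→φ2] = [1, 1, 1, 1]
r1 m[X10→φ1] = [1, 1, 1, 1]
r1 m[X10→φ2] = [1, 1, 1, 1]
r1 m[X10→φ3] = [1, 1, 1, 1]
r2 m[φ0→X15] = [18, 8, 25, 15]
r2 m[φ0→X11] = [13, 16, 19, 18]
r2 m[φ1→X15] = [12, 28, 20, 18]
r2 m[φ1→X10] = [19, 23, 12, 24]
r2 m[φ2→X12] = [27, 26, 13, 13]
r2 m[φ2→X10] = [21, 18, 11, 29]
r2 m[φ3→X10] = [2, 1, 7, 7]
r2 m[φ4→X11] = [8, 2, 4, 9]
r2 m[X15→φ0] = [12, 28, 20, 18]
r2 m[X15→φ1] = [18, 8, 25, 15]
r2 m[X11→φ0] = [8, 2, 4, 9]
r2 m[X11→φ4] = [13, 16, 19, 18]
r2 m[X12→φ2] = [1, 1, 1, 1]
r2 m[X10→φ1] = [42, 18, 77, 203]
r2 m[X10→φ2] = [38, 23, 84, 168]
r2 m[X10→φ3] = [399, 414, 132, 696]
r3 m[φ0→X15] = [119, 44, 140, 71]
r3 m[φ0→X11] = [254, 314, 340, 302]
r3 m[φ1→X15] = [693, 2621, 2239, 1455]
r3 m[φ1→X10] = [268, 374, 175, 393]
r3 m[φ2→X12] = [2161, 2061, 1045, 1741]
r3 m[φ2→X10] = [21, 18, 11, 29]
r3 m[φ3→X10] = [2, 1, 7, 7]
r3 m[φ4→X11] = [8, 2, 4, 9]
r3 m[X15→φ0] = [12, 28, 20, 18]
r3 m[X15→φ1] = [18, 8, 25, 15]
r3 m[X11→φ0] = [8, 2, 4, 9]
r3 m[X11→φ4] = [13, 16, 19, 18]
r3 m[X12→φ2] = [1, 1, 1, 1]
r3 m[X10→φ1] = [42, 18, 77, 203]
r3 m[X10→φ2] = [38, 23, 84, 168]
r3 m[X10→φ3] = [399, 414, 132, 696]
r4 m[φ0→X15] = [119, 44, 140, 71]
r4 m[φ0→X11] = [254, 314, 340, 302]
r4 m[φ1→X15] = [693, 2621, 2239, 1455]
r4 m[φ1→X10] = [268, 374, 175, 393]
r4 m[φ2→X12] = [2161, 2061, 1045, 1741]
r4 m[φ2→X10] = [21, 18, 11, 29]
r4 m[φ3→X10] = [2, 1, 7, 7]
r4 m[φ4→X11] = [8, 2, 4, 9]
r4 m[X15→φ0] = [693, 2621, 2239, 1455]
r4 m[X15→φ1] = [119, 44, 140, 71]
r4 m[X11→φ0] = [8, 2, 4, 9]
r4 m[X11→φ4] = [254, 314, 340, 302]
r4 m[X12→φ2] = [1, 1, 1, 1]
r4 m[X10→φ1] = [42, 18, 77, 203]
r4 m[X10→φ2] = [536, 374, 1225, 2751]
r4 m[X10→φ3] = [5628, 6732, 1925, 11397]
r5 m[φ0→X15] = [119, 44, 140, 71]
r5 m[φ0→X11] = [24427, 29980, 30467, 26368]
r5 m[φ1→X15] = [693, 2621, 2239, 1455]
r5 m[φ1→X10] = [1478, 2152, 930, 2178]
r5 m[φ2→X12] = [34179, 32589, 16355, 28119]
r5 m[φ2→X10] = [21, 18, 11, 29]
r5 m[φ3→X10] = [2, 1, 7, 7]
r5 m[φ4→X11] = [8, 2, 4, 9]
r5 m[X15→φ0] = [693, 2621, 2239, 1455]
r5 m[X15→φ1] = [119, 44, 140, 71]
r5 m[X11→φ0] = [8, 2, 4, 9]
r5 m[X11→φ4] = [254, 314, 340, 302]
r5 m[X12→φ2] = [1, 1, 1, 1]
r5 m[X10→φ1] = [42, 18, 77, 203]
r5 m[X10→φ2] = [536, 374, 1225, 2751]
r5 m[X10→φ3] = [5628, 6732, 1925, 11397]
r6 m[φ0→X15] = [119, 44, 140, 71]
r6 m[φ0→X11] = [24427, 29980, 30467, 26368]
r6 m[φ1→X15] = [693, 2621, 2239, 1455]
r6 m[φ1→X10] = [1478, 2152, 930, 2178]
r6 m[φ2→X12] = [34179, 32589, 16355, 28119]
r6 m[φ2→X10] = [21, 18, 11, 29]
r6 m[φ3→X10] = [2, 1, 7, 7]
r6 m[φ4→X11] = [8, 2, 4, 9]
r6 m[X15→φ0] = [693, 2621, 2239, 1455]
r6 m[X15→φ1] = [119, 44, 140, 71]
r6 m[X11→φ0] = [8, 2, 4, 9]
r6 m[X11→φ4] = [24427, 29980, 30467, 26368]
r6 m[X12→φ2] = [1, 1, 1, 1]
r6 m[X10→φ1] = [42, 18, 77, 203]
r6 m[X10→φ2] = [2956, 2152, 6510, 15246]
r6 m[X10→φ3] = [31038, 38736, 10230, 63162]
r7 m[φ0→X15] = [119, 44, 140, 71]
r7 m[φ0→X11] = [24427, 29980, 30467, 26368]
r7 m[φ1→X15] = [693, 2621, 2239, 1455]
r7 m[φ1→X10] = [1478, 2152, 930, 2178]
r7 m[φ2→X12] = [188666, 180210, 90338, 155342]
r7 m[φ2→X10] = [21, 18, 11, 29]
r7 m[φ3→X10] = [2, 1, 7, 7]
r7 m[φ4→X11] = [8, 2, 4, 9]
r7 m[X15→φ0] = [693, 2621, 2239, 1455]
r7 m[X15→φ1] = [119, 44, 140, 71]
r7 m[X11→φ0] = [8, 2, 4, 9]
r7 m[X11→φ4] = [24427, 29980, 30467, 26368]
r7 m[X12→φ2] = [1, 1, 1, 1]
r7 m[X10→φ1] = [42, 18, 77, 203]
r7 m[X10→φ2] = [2956, 2152, 6510, 15246]
r7 m[X10→φ3] = [31038, 38736, 10230, 63162]
r8 m[φ0→X15] = [119, 44, 140, 71]
r8 m[φ0→X11] = [24427, 29980, 30467, 26368]
r8 m[φ1→X15] = [693, 2621, 2239, 1455]
r8 m[φ1→X10] = [1478, 2152, 930, 2178]
r8 m[φ2→X12] = [188666, 180210, 90338, 155342]
r8 m[φ2→X10] = [21, 18, 11, 29]
r8 m[φ3→X10] = [2, 1, 7, 7]
r8 m[φ4→X11] = [8, 2, 4, 9]
r8 m[X15→φ0] = [693, 2621, 2239, 1455]
r8 m[X15→φ1] = [119, 44, 140, 71]
r8 m[X11→φ0] = [8, 2, 4, 9]
r8 m[X11→φ4] = [24427, 29980, 30467, 26368]
r8 m[X12→φ2] = [1, 1, 1, 1]
r8 m[X10→φ1] = [42, 18, 77, 203]
r8 m[X10→φ2] = [2956, 2152, 6510, 15246]
r8 m[X10→φ3] = [31038, 38736, 10230, 63162]
fixed point reached at round 8
b[X15] = ⊗ incoming = [82467, 115324, 313460, 103305]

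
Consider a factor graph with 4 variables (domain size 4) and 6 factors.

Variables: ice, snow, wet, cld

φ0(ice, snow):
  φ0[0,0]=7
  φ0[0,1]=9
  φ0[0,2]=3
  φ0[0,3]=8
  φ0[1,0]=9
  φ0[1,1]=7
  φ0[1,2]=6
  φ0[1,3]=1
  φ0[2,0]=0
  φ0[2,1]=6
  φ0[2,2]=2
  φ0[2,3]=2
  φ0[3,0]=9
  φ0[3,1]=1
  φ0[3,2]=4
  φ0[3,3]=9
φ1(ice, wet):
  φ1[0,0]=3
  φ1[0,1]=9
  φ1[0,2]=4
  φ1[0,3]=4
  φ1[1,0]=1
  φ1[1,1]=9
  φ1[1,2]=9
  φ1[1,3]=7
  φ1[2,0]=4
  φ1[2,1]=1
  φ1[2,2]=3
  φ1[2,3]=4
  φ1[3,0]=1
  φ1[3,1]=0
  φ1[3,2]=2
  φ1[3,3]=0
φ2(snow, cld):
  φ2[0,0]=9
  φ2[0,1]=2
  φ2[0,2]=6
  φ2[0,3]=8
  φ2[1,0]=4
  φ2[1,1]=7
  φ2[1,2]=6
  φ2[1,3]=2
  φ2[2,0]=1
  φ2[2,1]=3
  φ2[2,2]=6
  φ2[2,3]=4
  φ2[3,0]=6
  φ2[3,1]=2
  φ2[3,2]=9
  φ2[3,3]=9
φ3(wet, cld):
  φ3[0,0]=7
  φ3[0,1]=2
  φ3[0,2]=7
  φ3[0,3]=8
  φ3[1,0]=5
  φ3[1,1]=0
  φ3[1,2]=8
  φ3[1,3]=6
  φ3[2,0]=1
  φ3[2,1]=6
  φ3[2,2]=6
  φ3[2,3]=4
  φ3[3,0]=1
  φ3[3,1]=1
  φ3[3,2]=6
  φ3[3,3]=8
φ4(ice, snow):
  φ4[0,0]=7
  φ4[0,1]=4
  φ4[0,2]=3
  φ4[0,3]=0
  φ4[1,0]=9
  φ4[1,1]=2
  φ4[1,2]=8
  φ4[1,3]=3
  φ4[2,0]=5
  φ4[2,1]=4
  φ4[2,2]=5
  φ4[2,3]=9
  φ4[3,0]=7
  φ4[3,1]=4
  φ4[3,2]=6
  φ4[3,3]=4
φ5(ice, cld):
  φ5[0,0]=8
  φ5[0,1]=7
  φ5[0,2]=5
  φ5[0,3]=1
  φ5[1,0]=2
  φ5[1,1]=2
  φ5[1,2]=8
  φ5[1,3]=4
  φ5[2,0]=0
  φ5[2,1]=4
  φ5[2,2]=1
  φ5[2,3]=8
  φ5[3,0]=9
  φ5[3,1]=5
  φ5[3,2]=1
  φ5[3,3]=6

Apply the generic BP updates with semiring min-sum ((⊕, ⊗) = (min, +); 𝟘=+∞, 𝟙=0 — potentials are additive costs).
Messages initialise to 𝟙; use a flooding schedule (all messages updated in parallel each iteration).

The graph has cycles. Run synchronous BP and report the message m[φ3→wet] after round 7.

init: all messages = 𝟙 over 4 values
r1 m[φ0→ice] = [3, 1, 0, 1]
r1 m[φ0→snow] = [0, 1, 2, 1]
r1 m[φ1→ice] = [3, 1, 1, 0]
r1 m[φ1→wet] = [1, 0, 2, 0]
r1 m[φ2→snow] = [2, 2, 1, 2]
r1 m[φ2→cld] = [1, 2, 6, 2]
r1 m[φ3→wet] = [2, 0, 1, 1]
r1 m[φ3→cld] = [1, 0, 6, 4]
r1 m[φ4→ice] = [0, 2, 4, 4]
r1 m[φ4→snow] = [5, 2, 3, 0]
r1 m[φ5→ice] = [1, 2, 0, 1]
r1 m[φ5→cld] = [0, 2, 1, 1]
r1 m[ice→φ0] = [0, 0, 0, 0]
r1 m[ice→φ1] = [0, 0, 0, 0]
r1 m[ice→φ4] = [0, 0, 0, 0]
r1 m[ice→φ5] = [0, 0, 0, 0]
r1 m[snow→φ0] = [0, 0, 0, 0]
r1 m[snow→φ2] = [0, 0, 0, 0]
r1 m[snow→φ4] = [0, 0, 0, 0]
r1 m[wet→φ1] = [0, 0, 0, 0]
r1 m[wet→φ3] = [0, 0, 0, 0]
r1 m[cld→φ2] = [0, 0, 0, 0]
r1 m[cld→φ3] = [0, 0, 0, 0]
r1 m[cld→φ5] = [0, 0, 0, 0]
r2 m[φ0→ice] = [3, 1, 0, 1]
r2 m[φ0→snow] = [0, 1, 2, 1]
r2 m[φ1→ice] = [3, 1, 1, 0]
r2 m[φ1→wet] = [1, 0, 2, 0]
r2 m[φ2→snow] = [2, 2, 1, 2]
r2 m[φ2→cld] = [1, 2, 6, 2]
r2 m[φ3→wet] = [2, 0, 1, 1]
r2 m[φ3→cld] = [1, 0, 6, 4]
r2 m[φ4→ice] = [0, 2, 4, 4]
r2 m[φ4→snow] = [5, 2, 3, 0]
r2 m[φ5→ice] = [1, 2, 0, 1]
r2 m[φ5→cld] = [0, 2, 1, 1]
r2 m[ice→φ0] = [4, 5, 5, 5]
r2 m[ice→φ1] = [4, 5, 4, 6]
r2 m[ice→φ4] = [7, 4, 1, 2]
r2 m[ice→φ5] = [6, 4, 5, 5]
r2 m[snow→φ0] = [7, 4, 4, 2]
r2 m[snow→φ2] = [5, 3, 5, 1]
r2 m[snow→φ4] = [2, 3, 3, 3]
r2 m[wet→φ1] = [2, 0, 1, 1]
r2 m[wet→φ3] = [1, 0, 2, 0]
r2 m[cld→φ2] = [1, 2, 7, 5]
r2 m[cld→φ3] = [1, 4, 7, 3]
r2 m[cld→φ5] = [2, 2, 12, 6]
r3 m[φ0→ice] = [7, 3, 4, 5]
r3 m[φ0→snow] = [5, 6, 7, 6]
r3 m[φ1→ice] = [5, 3, 1, 0]
r3 m[φ1→wet] = [6, 5, 7, 6]
r3 m[φ2→snow] = [4, 5, 2, 4]
r3 m[φ2→cld] = [6, 3, 9, 5]
r3 m[φ3→wet] = [6, 4, 2, 2]
r3 m[φ3→cld] = [1, 0, 6, 6]
r3 m[φ4→ice] = [3, 5, 7, 7]
r3 m[φ4→snow] = [6, 5, 6, 6]
r3 m[φ5→ice] = [7, 4, 2, 7]
r3 m[φ5→cld] = [5, 6, 6, 7]
r3 m[ice→φ0] = [4, 5, 5, 5]
r3 m[ice→φ1] = [4, 5, 4, 6]
r3 m[ice→φ4] = [7, 4, 1, 2]
r3 m[ice→φ5] = [6, 4, 5, 5]
r3 m[snow→φ0] = [7, 4, 4, 2]
r3 m[snow→φ2] = [5, 3, 5, 1]
r3 m[snow→φ4] = [2, 3, 3, 3]
r3 m[wet→φ1] = [2, 0, 1, 1]
r3 m[wet→φ3] = [1, 0, 2, 0]
r3 m[cld→φ2] = [1, 2, 7, 5]
r3 m[cld→φ3] = [1, 4, 7, 3]
r3 m[cld→φ5] = [2, 2, 12, 6]
r4 m[φ0→ice] = [7, 3, 4, 5]
r4 m[φ0→snow] = [5, 6, 7, 6]
r4 m[φ1→ice] = [5, 3, 1, 0]
r4 m[φ1→wet] = [6, 5, 7, 6]
r4 m[φ2→snow] = [4, 5, 2, 4]
r4 m[φ2→cld] = [6, 3, 9, 5]
r4 m[φ3→wet] = [6, 4, 2, 2]
r4 m[φ3→cld] = [1, 0, 6, 6]
r4 m[φ4→ice] = [3, 5, 7, 7]
r4 m[φ4→snow] = [6, 5, 6, 6]
r4 m[φ5→ice] = [7, 4, 2, 7]
r4 m[φ5→cld] = [5, 6, 6, 7]
r4 m[ice→φ0] = [15, 12, 10, 14]
r4 m[ice→φ1] = [17, 12, 13, 19]
r4 m[ice→φ4] = [19, 10, 7, 12]
r4 m[ice→φ5] = [15, 11, 12, 12]
r4 m[snow→φ0] = [10, 10, 8, 10]
r4 m[snow→φ2] = [11, 11, 13, 12]
r4 m[snow→φ4] = [9, 11, 9, 10]
r4 m[wet→φ1] = [6, 4, 2, 2]
r4 m[wet→φ3] = [6, 5, 7, 6]
r4 m[cld→φ2] = [6, 6, 12, 13]
r4 m[cld→φ3] = [11, 9, 15, 12]
r4 m[cld→φ5] = [7, 3, 15, 11]
r5 m[φ0→ice] = [11, 11, 10, 11]
r5 m[φ0→snow] = [10, 15, 12, 12]
r5 m[φ1→ice] = [6, 7, 5, 2]
r5 m[φ1→wet] = [13, 14, 16, 17]
r5 m[φ2→snow] = [8, 10, 7, 8]
r5 m[φ2→cld] = [14, 13, 17, 13]
r5 m[φ3→wet] = [11, 9, 12, 10]
r5 m[φ3→cld] = [7, 5, 12, 11]
r5 m[φ4→ice] = [10, 13, 14, 14]
r5 m[φ4→snow] = [12, 11, 12, 13]
r5 m[φ5→ice] = [10, 5, 7, 8]
r5 m[φ5→cld] = [12, 13, 13, 15]
r5 m[ice→φ0] = [15, 12, 10, 14]
r5 m[ice→φ1] = [17, 12, 13, 19]
r5 m[ice→φ4] = [19, 10, 7, 12]
r5 m[ice→φ5] = [15, 11, 12, 12]
r5 m[snow→φ0] = [10, 10, 8, 10]
r5 m[snow→φ2] = [11, 11, 13, 12]
r5 m[snow→φ4] = [9, 11, 9, 10]
r5 m[wet→φ1] = [6, 4, 2, 2]
r5 m[wet→φ3] = [6, 5, 7, 6]
r5 m[cld→φ2] = [6, 6, 12, 13]
r5 m[cld→φ3] = [11, 9, 15, 12]
r5 m[cld→φ5] = [7, 3, 15, 11]
r6 m[φ0→ice] = [11, 11, 10, 11]
r6 m[φ0→snow] = [10, 15, 12, 12]
r6 m[φ1→ice] = [6, 7, 5, 2]
r6 m[φ1→wet] = [13, 14, 16, 17]
r6 m[φ2→snow] = [8, 10, 7, 8]
r6 m[φ2→cld] = [14, 13, 17, 13]
r6 m[φ3→wet] = [11, 9, 12, 10]
r6 m[φ3→cld] = [7, 5, 12, 11]
r6 m[φ4→ice] = [10, 13, 14, 14]
r6 m[φ4→snow] = [12, 11, 12, 13]
r6 m[φ5→ice] = [10, 5, 7, 8]
r6 m[φ5→cld] = [12, 13, 13, 15]
r6 m[ice→φ0] = [26, 25, 26, 24]
r6 m[ice→φ1] = [31, 29, 31, 33]
r6 m[ice→φ4] = [27, 23, 22, 21]
r6 m[ice→φ5] = [27, 31, 29, 27]
r6 m[snow→φ0] = [20, 21, 19, 21]
r6 m[snow→φ2] = [22, 26, 24, 25]
r6 m[snow→φ4] = [18, 25, 19, 20]
r6 m[wet→φ1] = [11, 9, 12, 10]
r6 m[wet→φ3] = [13, 14, 16, 17]
r6 m[cld→φ2] = [19, 18, 25, 26]
r6 m[cld→φ3] = [26, 26, 30, 28]
r6 m[cld→φ5] = [21, 18, 29, 24]
r7 m[φ0→ice] = [22, 22, 20, 22]
r7 m[φ0→snow] = [26, 25, 28, 26]
r7 m[φ1→ice] = [14, 12, 10, 9]
r7 m[φ1→wet] = [30, 32, 34, 33]
r7 m[φ2→snow] = [20, 23, 20, 20]
r7 m[φ2→cld] = [25, 24, 28, 28]
r7 m[φ3→wet] = [28, 26, 27, 27]
r7 m[φ3→cld] = [17, 14, 20, 20]
r7 m[φ4→ice] = [20, 23, 23, 24]
r7 m[φ4→snow] = [27, 25, 27, 25]
r7 m[φ5→ice] = [25, 20, 21, 23]
r7 m[φ5→cld] = [29, 32, 28, 28]
r7 m[ice→φ0] = [26, 25, 26, 24]
r7 m[ice→φ1] = [31, 29, 31, 33]
r7 m[ice→φ4] = [27, 23, 22, 21]
r7 m[ice→φ5] = [27, 31, 29, 27]
r7 m[snow→φ0] = [20, 21, 19, 21]
r7 m[snow→φ2] = [22, 26, 24, 25]
r7 m[snow→φ4] = [18, 25, 19, 20]
r7 m[wet→φ1] = [11, 9, 12, 10]
r7 m[wet→φ3] = [13, 14, 16, 17]
r7 m[cld→φ2] = [19, 18, 25, 26]
r7 m[cld→φ3] = [26, 26, 30, 28]
r7 m[cld→φ5] = [21, 18, 29, 24]

message @ round 7 = [28, 26, 27, 27]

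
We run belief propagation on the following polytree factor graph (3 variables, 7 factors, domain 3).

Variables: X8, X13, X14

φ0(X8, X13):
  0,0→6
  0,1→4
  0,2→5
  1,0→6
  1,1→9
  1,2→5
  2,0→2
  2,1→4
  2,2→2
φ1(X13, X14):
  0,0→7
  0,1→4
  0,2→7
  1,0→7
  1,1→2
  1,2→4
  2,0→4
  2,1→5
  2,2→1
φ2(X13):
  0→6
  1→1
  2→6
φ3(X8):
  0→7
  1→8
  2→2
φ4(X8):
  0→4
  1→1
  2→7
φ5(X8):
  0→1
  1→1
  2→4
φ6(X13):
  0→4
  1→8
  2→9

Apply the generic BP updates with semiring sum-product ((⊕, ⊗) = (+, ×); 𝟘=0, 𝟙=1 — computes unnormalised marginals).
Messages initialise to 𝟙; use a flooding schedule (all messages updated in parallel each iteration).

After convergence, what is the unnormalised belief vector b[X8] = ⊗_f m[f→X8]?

init: all messages = 𝟙 over 3 values
r1 m[φ0→X8] = [15, 20, 8]
r1 m[φ0→X13] = [14, 17, 12]
r1 m[φ1→X13] = [18, 13, 10]
r1 m[φ1→X14] = [18, 11, 12]
r1 m[φ2→X13] = [6, 1, 6]
r1 m[φ3→X8] = [7, 8, 2]
r1 m[φ4→X8] = [4, 1, 7]
r1 m[φ5→X8] = [1, 1, 4]
r1 m[φ6→X13] = [4, 8, 9]
r1 m[X8→φ0] = [1, 1, 1]
r1 m[X8→φ3] = [1, 1, 1]
r1 m[X8→φ4] = [1, 1, 1]
r1 m[X8→φ5] = [1, 1, 1]
r1 m[X13→φ0] = [1, 1, 1]
r1 m[X13→φ1] = [1, 1, 1]
r1 m[X13→φ2] = [1, 1, 1]
r1 m[X13→φ6] = [1, 1, 1]
r1 m[X14→φ1] = [1, 1, 1]
r2 m[φ0→X8] = [15, 20, 8]
r2 m[φ0→X13] = [14, 17, 12]
r2 m[φ1→X13] = [18, 13, 10]
r2 m[φ1→X14] = [18, 11, 12]
r2 m[φ2→X13] = [6, 1, 6]
r2 m[φ3→X8] = [7, 8, 2]
r2 m[φ4→X8] = [4, 1, 7]
r2 m[φ5→X8] = [1, 1, 4]
r2 m[φ6→X13] = [4, 8, 9]
r2 m[X8→φ0] = [28, 8, 56]
r2 m[X8→φ3] = [60, 20, 224]
r2 m[X8→φ4] = [105, 160, 64]
r2 m[X8→φ5] = [420, 160, 112]
r2 m[X13→φ0] = [432, 104, 540]
r2 m[X13→φ1] = [336, 136, 648]
r2 m[X13→φ2] = [1008, 1768, 1080]
r2 m[X13→φ6] = [1512, 221, 720]
r2 m[X14→φ1] = [1, 1, 1]
r3 m[φ0→X8] = [5708, 6228, 2360]
r3 m[φ0→X13] = [328, 408, 292]
r3 m[φ1→X13] = [18, 13, 10]
r3 m[φ1→X14] = [5896, 4856, 3544]
r3 m[φ2→X13] = [6, 1, 6]
r3 m[φ3→X8] = [7, 8, 2]
r3 m[φ4→X8] = [4, 1, 7]
r3 m[φ5→X8] = [1, 1, 4]
r3 m[φ6→X13] = [4, 8, 9]
r3 m[X8→φ0] = [28, 8, 56]
r3 m[X8→φ3] = [60, 20, 224]
r3 m[X8→φ4] = [105, 160, 64]
r3 m[X8→φ5] = [420, 160, 112]
r3 m[X13→φ0] = [432, 104, 540]
r3 m[X13→φ1] = [336, 136, 648]
r3 m[X13→φ2] = [1008, 1768, 1080]
r3 m[X13→φ6] = [1512, 221, 720]
r3 m[X14→φ1] = [1, 1, 1]
r4 m[φ0→X8] = [5708, 6228, 2360]
r4 m[φ0→X13] = [328, 408, 292]
r4 m[φ1→X13] = [18, 13, 10]
r4 m[φ1→X14] = [5896, 4856, 3544]
r4 m[φ2→X13] = [6, 1, 6]
r4 m[φ3→X8] = [7, 8, 2]
r4 m[φ4→X8] = [4, 1, 7]
r4 m[φ5→X8] = [1, 1, 4]
r4 m[φ6→X13] = [4, 8, 9]
r4 m[X8→φ0] = [28, 8, 56]
r4 m[X8→φ3] = [22832, 6228, 66080]
r4 m[X8→φ4] = [39956, 49824, 18880]
r4 m[X8→φ5] = [159824, 49824, 33040]
r4 m[X13→φ0] = [432, 104, 540]
r4 m[X13→φ1] = [7872, 3264, 15768]
r4 m[X13→φ2] = [23616, 42432, 26280]
r4 m[X13→φ6] = [35424, 5304, 17520]
r4 m[X14→φ1] = [1, 1, 1]
r5 m[φ0→X8] = [5708, 6228, 2360]
r5 m[φ0→X13] = [328, 408, 292]
r5 m[φ1→X13] = [18, 13, 10]
r5 m[φ1→X14] = [141024, 116856, 83928]
r5 m[φ2→X13] = [6, 1, 6]
r5 m[φ3→X8] = [7, 8, 2]
r5 m[φ4→X8] = [4, 1, 7]
r5 m[φ5→X8] = [1, 1, 4]
r5 m[φ6→X13] = [4, 8, 9]
r5 m[X8→φ0] = [28, 8, 56]
r5 m[X8→φ3] = [22832, 6228, 66080]
r5 m[X8→φ4] = [39956, 49824, 18880]
r5 m[X8→φ5] = [159824, 49824, 33040]
r5 m[X13→φ0] = [432, 104, 540]
r5 m[X13→φ1] = [7872, 3264, 15768]
r5 m[X13→φ2] = [23616, 42432, 26280]
r5 m[X13→φ6] = [35424, 5304, 17520]
r5 m[X14→φ1] = [1, 1, 1]
r6 m[φ0→X8] = [5708, 6228, 2360]
r6 m[φ0→X13] = [328, 408, 292]
r6 m[φ1→X13] = [18, 13, 10]
r6 m[φ1→X14] = [141024, 116856, 83928]
r6 m[φ2→X13] = [6, 1, 6]
r6 m[φ3→X8] = [7, 8, 2]
r6 m[φ4→X8] = [4, 1, 7]
r6 m[φ5→X8] = [1, 1, 4]
r6 m[φ6→X13] = [4, 8, 9]
r6 m[X8→φ0] = [28, 8, 56]
r6 m[X8→φ3] = [22832, 6228, 66080]
r6 m[X8→φ4] = [39956, 49824, 18880]
r6 m[X8→φ5] = [159824, 49824, 33040]
r6 m[X13→φ0] = [432, 104, 540]
r6 m[X13→φ1] = [7872, 3264, 15768]
r6 m[X13→φ2] = [23616, 42432, 26280]
r6 m[X13→φ6] = [35424, 5304, 17520]
r6 m[X14→φ1] = [1, 1, 1]
fixed point reached at round 6
b[X8] = ⊗ incoming = [159824, 49824, 132160]

b[X8] = [159824, 49824, 132160]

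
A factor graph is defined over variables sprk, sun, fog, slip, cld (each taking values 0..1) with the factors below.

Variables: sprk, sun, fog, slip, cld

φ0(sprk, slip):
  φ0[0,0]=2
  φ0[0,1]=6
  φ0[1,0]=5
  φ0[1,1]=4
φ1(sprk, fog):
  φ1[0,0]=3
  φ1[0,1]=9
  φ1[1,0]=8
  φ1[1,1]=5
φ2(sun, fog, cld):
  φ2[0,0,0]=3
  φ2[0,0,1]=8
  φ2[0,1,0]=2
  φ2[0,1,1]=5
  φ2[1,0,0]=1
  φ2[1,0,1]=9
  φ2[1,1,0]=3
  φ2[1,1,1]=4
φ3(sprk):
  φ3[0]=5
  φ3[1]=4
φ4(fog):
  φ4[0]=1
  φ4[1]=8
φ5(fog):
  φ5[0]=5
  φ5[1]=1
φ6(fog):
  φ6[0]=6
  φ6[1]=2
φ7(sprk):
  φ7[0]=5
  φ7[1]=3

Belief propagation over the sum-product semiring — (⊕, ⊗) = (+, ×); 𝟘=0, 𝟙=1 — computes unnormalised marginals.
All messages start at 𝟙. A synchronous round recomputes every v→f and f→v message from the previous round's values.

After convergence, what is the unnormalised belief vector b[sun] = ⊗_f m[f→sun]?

init: all messages = 𝟙 over 2 values
r1 m[φ0→sprk] = [8, 9]
r1 m[φ0→slip] = [7, 10]
r1 m[φ1→sprk] = [12, 13]
r1 m[φ1→fog] = [11, 14]
r1 m[φ2→sun] = [18, 17]
r1 m[φ2→fog] = [21, 14]
r1 m[φ2→cld] = [9, 26]
r1 m[φ3→sprk] = [5, 4]
r1 m[φ4→fog] = [1, 8]
r1 m[φ5→fog] = [5, 1]
r1 m[φ6→fog] = [6, 2]
r1 m[φ7→sprk] = [5, 3]
r1 m[sprk→φ0] = [1, 1]
r1 m[sprk→φ1] = [1, 1]
r1 m[sprk→φ3] = [1, 1]
r1 m[sprk→φ7] = [1, 1]
r1 m[sun→φ2] = [1, 1]
r1 m[fog→φ1] = [1, 1]
r1 m[fog→φ2] = [1, 1]
r1 m[fog→φ4] = [1, 1]
r1 m[fog→φ5] = [1, 1]
r1 m[fog→φ6] = [1, 1]
r1 m[slip→φ0] = [1, 1]
r1 m[cld→φ2] = [1, 1]
r2 m[φ0→sprk] = [8, 9]
r2 m[φ0→slip] = [7, 10]
r2 m[φ1→sprk] = [12, 13]
r2 m[φ1→fog] = [11, 14]
r2 m[φ2→sun] = [18, 17]
r2 m[φ2→fog] = [21, 14]
r2 m[φ2→cld] = [9, 26]
r2 m[φ3→sprk] = [5, 4]
r2 m[φ4→fog] = [1, 8]
r2 m[φ5→fog] = [5, 1]
r2 m[φ6→fog] = [6, 2]
r2 m[φ7→sprk] = [5, 3]
r2 m[sprk→φ0] = [300, 156]
r2 m[sprk→φ1] = [200, 108]
r2 m[sprk→φ3] = [480, 351]
r2 m[sprk→φ7] = [480, 468]
r2 m[sun→φ2] = [1, 1]
r2 m[fog→φ1] = [630, 224]
r2 m[fog→φ2] = [330, 224]
r2 m[fog→φ4] = [6930, 392]
r2 m[fog→φ5] = [1386, 3136]
r2 m[fog→φ6] = [1155, 1568]
r2 m[slip→φ0] = [1, 1]
r2 m[cld→φ2] = [1, 1]
r3 m[φ0→sprk] = [8, 9]
r3 m[φ0→slip] = [1380, 2424]
r3 m[φ1→sprk] = [3906, 6160]
r3 m[φ1→fog] = [1464, 2340]
r3 m[φ2→sun] = [5198, 4868]
r3 m[φ2→fog] = [21, 14]
r3 m[φ2→cld] = [2440, 7626]
r3 m[φ3→sprk] = [5, 4]
r3 m[φ4→fog] = [1, 8]
r3 m[φ5→fog] = [5, 1]
r3 m[φ6→fog] = [6, 2]
r3 m[φ7→sprk] = [5, 3]
r3 m[sprk→φ0] = [300, 156]
r3 m[sprk→φ1] = [200, 108]
r3 m[sprk→φ3] = [480, 351]
r3 m[sprk→φ7] = [480, 468]
r3 m[sun→φ2] = [1, 1]
r3 m[fog→φ1] = [630, 224]
r3 m[fog→φ2] = [330, 224]
r3 m[fog→φ4] = [6930, 392]
r3 m[fog→φ5] = [1386, 3136]
r3 m[fog→φ6] = [1155, 1568]
r3 m[slip→φ0] = [1, 1]
r3 m[cld→φ2] = [1, 1]
r4 m[φ0→sprk] = [8, 9]
r4 m[φ0→slip] = [1380, 2424]
r4 m[φ1→sprk] = [3906, 6160]
r4 m[φ1→fog] = [1464, 2340]
r4 m[φ2→sun] = [5198, 4868]
r4 m[φ2→fog] = [21, 14]
r4 m[φ2→cld] = [2440, 7626]
r4 m[φ3→sprk] = [5, 4]
r4 m[φ4→fog] = [1, 8]
r4 m[φ5→fog] = [5, 1]
r4 m[φ6→fog] = [6, 2]
r4 m[φ7→sprk] = [5, 3]
r4 m[sprk→φ0] = [97650, 73920]
r4 m[sprk→φ1] = [200, 108]
r4 m[sprk→φ3] = [156240, 166320]
r4 m[sprk→φ7] = [156240, 221760]
r4 m[sun→φ2] = [1, 1]
r4 m[fog→φ1] = [630, 224]
r4 m[fog→φ2] = [43920, 37440]
r4 m[fog→φ4] = [922320, 65520]
r4 m[fog→φ5] = [184464, 524160]
r4 m[fog→φ6] = [153720, 262080]
r4 m[slip→φ0] = [1, 1]
r4 m[cld→φ2] = [1, 1]
r5 m[φ0→sprk] = [8, 9]
r5 m[φ0→slip] = [564900, 881580]
r5 m[φ1→sprk] = [3906, 6160]
r5 m[φ1→fog] = [1464, 2340]
r5 m[φ2→sun] = [745200, 701280]
r5 m[φ2→fog] = [21, 14]
r5 m[φ2→cld] = [362880, 1083600]
r5 m[φ3→sprk] = [5, 4]
r5 m[φ4→fog] = [1, 8]
r5 m[φ5→fog] = [5, 1]
r5 m[φ6→fog] = [6, 2]
r5 m[φ7→sprk] = [5, 3]
r5 m[sprk→φ0] = [97650, 73920]
r5 m[sprk→φ1] = [200, 108]
r5 m[sprk→φ3] = [156240, 166320]
r5 m[sprk→φ7] = [156240, 221760]
r5 m[sun→φ2] = [1, 1]
r5 m[fog→φ1] = [630, 224]
r5 m[fog→φ2] = [43920, 37440]
r5 m[fog→φ4] = [922320, 65520]
r5 m[fog→φ5] = [184464, 524160]
r5 m[fog→φ6] = [153720, 262080]
r5 m[slip→φ0] = [1, 1]
r5 m[cld→φ2] = [1, 1]
r6 m[φ0→sprk] = [8, 9]
r6 m[φ0→slip] = [564900, 881580]
r6 m[φ1→sprk] = [3906, 6160]
r6 m[φ1→fog] = [1464, 2340]
r6 m[φ2→sun] = [745200, 701280]
r6 m[φ2→fog] = [21, 14]
r6 m[φ2→cld] = [362880, 1083600]
r6 m[φ3→sprk] = [5, 4]
r6 m[φ4→fog] = [1, 8]
r6 m[φ5→fog] = [5, 1]
r6 m[φ6→fog] = [6, 2]
r6 m[φ7→sprk] = [5, 3]
r6 m[sprk→φ0] = [97650, 73920]
r6 m[sprk→φ1] = [200, 108]
r6 m[sprk→φ3] = [156240, 166320]
r6 m[sprk→φ7] = [156240, 221760]
r6 m[sun→φ2] = [1, 1]
r6 m[fog→φ1] = [630, 224]
r6 m[fog→φ2] = [43920, 37440]
r6 m[fog→φ4] = [922320, 65520]
r6 m[fog→φ5] = [184464, 524160]
r6 m[fog→φ6] = [153720, 262080]
r6 m[slip→φ0] = [1, 1]
r6 m[cld→φ2] = [1, 1]
fixed point reached at round 6
b[sun] = ⊗ incoming = [745200, 701280]

b[sun] = [745200, 701280]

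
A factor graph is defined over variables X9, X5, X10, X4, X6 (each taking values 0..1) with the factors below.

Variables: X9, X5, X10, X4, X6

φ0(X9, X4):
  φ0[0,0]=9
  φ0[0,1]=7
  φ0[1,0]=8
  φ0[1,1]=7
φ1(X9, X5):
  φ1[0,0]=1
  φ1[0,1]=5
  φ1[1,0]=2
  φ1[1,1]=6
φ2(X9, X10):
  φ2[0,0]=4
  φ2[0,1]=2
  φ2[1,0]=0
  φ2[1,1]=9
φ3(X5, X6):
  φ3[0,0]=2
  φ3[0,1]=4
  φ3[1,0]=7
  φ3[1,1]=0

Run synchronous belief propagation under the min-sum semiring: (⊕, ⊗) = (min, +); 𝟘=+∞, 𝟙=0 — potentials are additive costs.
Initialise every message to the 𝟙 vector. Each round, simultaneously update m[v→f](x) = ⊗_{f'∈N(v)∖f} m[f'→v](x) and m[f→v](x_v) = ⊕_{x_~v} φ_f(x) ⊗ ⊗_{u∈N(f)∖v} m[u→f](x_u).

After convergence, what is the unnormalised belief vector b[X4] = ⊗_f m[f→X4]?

init: all messages = 𝟙 over 2 values
r1 m[φ0→X9] = [7, 7]
r1 m[φ0→X4] = [8, 7]
r1 m[φ1→X9] = [1, 2]
r1 m[φ1→X5] = [1, 5]
r1 m[φ2→X9] = [2, 0]
r1 m[φ2→X10] = [0, 2]
r1 m[φ3→X5] = [2, 0]
r1 m[φ3→X6] = [2, 0]
r1 m[X9→φ0] = [0, 0]
r1 m[X9→φ1] = [0, 0]
r1 m[X9→φ2] = [0, 0]
r1 m[X5→φ1] = [0, 0]
r1 m[X5→φ3] = [0, 0]
r1 m[X10→φ2] = [0, 0]
r1 m[X4→φ0] = [0, 0]
r1 m[X6→φ3] = [0, 0]
r2 m[φ0→X9] = [7, 7]
r2 m[φ0→X4] = [8, 7]
r2 m[φ1→X9] = [1, 2]
r2 m[φ1→X5] = [1, 5]
r2 m[φ2→X9] = [2, 0]
r2 m[φ2→X10] = [0, 2]
r2 m[φ3→X5] = [2, 0]
r2 m[φ3→X6] = [2, 0]
r2 m[X9→φ0] = [3, 2]
r2 m[X9→φ1] = [9, 7]
r2 m[X9→φ2] = [8, 9]
r2 m[X5→φ1] = [2, 0]
r2 m[X5→φ3] = [1, 5]
r2 m[X10→φ2] = [0, 0]
r2 m[X4→φ0] = [0, 0]
r2 m[X6→φ3] = [0, 0]
r3 m[φ0→X9] = [7, 7]
r3 m[φ0→X4] = [10, 9]
r3 m[φ1→X9] = [3, 4]
r3 m[φ1→X5] = [9, 13]
r3 m[φ2→X9] = [2, 0]
r3 m[φ2→X10] = [9, 10]
r3 m[φ3→X5] = [2, 0]
r3 m[φ3→X6] = [3, 5]
r3 m[X9→φ0] = [3, 2]
r3 m[X9→φ1] = [9, 7]
r3 m[X9→φ2] = [8, 9]
r3 m[X5→φ1] = [2, 0]
r3 m[X5→φ3] = [1, 5]
r3 m[X10→φ2] = [0, 0]
r3 m[X4→φ0] = [0, 0]
r3 m[X6→φ3] = [0, 0]
r4 m[φ0→X9] = [7, 7]
r4 m[φ0→X4] = [10, 9]
r4 m[φ1→X9] = [3, 4]
r4 m[φ1→X5] = [9, 13]
r4 m[φ2→X9] = [2, 0]
r4 m[φ2→X10] = [9, 10]
r4 m[φ3→X5] = [2, 0]
r4 m[φ3→X6] = [3, 5]
r4 m[X9→φ0] = [5, 4]
r4 m[X9→φ1] = [9, 7]
r4 m[X9→φ2] = [10, 11]
r4 m[X5→φ1] = [2, 0]
r4 m[X5→φ3] = [9, 13]
r4 m[X10→φ2] = [0, 0]
r4 m[X4→φ0] = [0, 0]
r4 m[X6→φ3] = [0, 0]
r5 m[φ0→X9] = [7, 7]
r5 m[φ0→X4] = [12, 11]
r5 m[φ1→X9] = [3, 4]
r5 m[φ1→X5] = [9, 13]
r5 m[φ2→X9] = [2, 0]
r5 m[φ2→X10] = [11, 12]
r5 m[φ3→X5] = [2, 0]
r5 m[φ3→X6] = [11, 13]
r5 m[X9→φ0] = [5, 4]
r5 m[X9→φ1] = [9, 7]
r5 m[X9→φ2] = [10, 11]
r5 m[X5→φ1] = [2, 0]
r5 m[X5→φ3] = [9, 13]
r5 m[X10→φ2] = [0, 0]
r5 m[X4→φ0] = [0, 0]
r5 m[X6→φ3] = [0, 0]
r6 m[φ0→X9] = [7, 7]
r6 m[φ0→X4] = [12, 11]
r6 m[φ1→X9] = [3, 4]
r6 m[φ1→X5] = [9, 13]
r6 m[φ2→X9] = [2, 0]
r6 m[φ2→X10] = [11, 12]
r6 m[φ3→X5] = [2, 0]
r6 m[φ3→X6] = [11, 13]
r6 m[X9→φ0] = [5, 4]
r6 m[X9→φ1] = [9, 7]
r6 m[X9→φ2] = [10, 11]
r6 m[X5→φ1] = [2, 0]
r6 m[X5→φ3] = [9, 13]
r6 m[X10→φ2] = [0, 0]
r6 m[X4→φ0] = [0, 0]
r6 m[X6→φ3] = [0, 0]
fixed point reached at round 6
b[X4] = ⊗ incoming = [12, 11]

b[X4] = [12, 11]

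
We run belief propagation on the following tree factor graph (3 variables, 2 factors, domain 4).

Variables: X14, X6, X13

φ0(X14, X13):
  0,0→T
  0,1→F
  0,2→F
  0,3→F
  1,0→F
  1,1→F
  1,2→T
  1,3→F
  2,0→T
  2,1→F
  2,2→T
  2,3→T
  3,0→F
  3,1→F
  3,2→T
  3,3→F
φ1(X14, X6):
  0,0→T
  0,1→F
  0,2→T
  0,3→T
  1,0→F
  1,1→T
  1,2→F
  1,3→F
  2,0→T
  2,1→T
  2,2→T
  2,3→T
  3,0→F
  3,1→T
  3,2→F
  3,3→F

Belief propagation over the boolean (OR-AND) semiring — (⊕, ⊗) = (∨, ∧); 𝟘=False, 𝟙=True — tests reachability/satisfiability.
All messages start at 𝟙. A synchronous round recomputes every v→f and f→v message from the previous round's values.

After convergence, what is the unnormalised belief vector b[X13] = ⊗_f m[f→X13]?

init: all messages = 𝟙 over 4 values
r1 m[φ0→X14] = [T, T, T, T]
r1 m[φ0→X13] = [T, F, T, T]
r1 m[φ1→X14] = [T, T, T, T]
r1 m[φ1→X6] = [T, T, T, T]
r1 m[X14→φ0] = [T, T, T, T]
r1 m[X14→φ1] = [T, T, T, T]
r1 m[X6→φ1] = [T, T, T, T]
r1 m[X13→φ0] = [T, T, T, T]
r2 m[φ0→X14] = [T, T, T, T]
r2 m[φ0→X13] = [T, F, T, T]
r2 m[φ1→X14] = [T, T, T, T]
r2 m[φ1→X6] = [T, T, T, T]
r2 m[X14→φ0] = [T, T, T, T]
r2 m[X14→φ1] = [T, T, T, T]
r2 m[X6→φ1] = [T, T, T, T]
r2 m[X13→φ0] = [T, T, T, T]
fixed point reached at round 2
b[X13] = ⊗ incoming = [T, F, T, T]

b[X13] = [T, F, T, T]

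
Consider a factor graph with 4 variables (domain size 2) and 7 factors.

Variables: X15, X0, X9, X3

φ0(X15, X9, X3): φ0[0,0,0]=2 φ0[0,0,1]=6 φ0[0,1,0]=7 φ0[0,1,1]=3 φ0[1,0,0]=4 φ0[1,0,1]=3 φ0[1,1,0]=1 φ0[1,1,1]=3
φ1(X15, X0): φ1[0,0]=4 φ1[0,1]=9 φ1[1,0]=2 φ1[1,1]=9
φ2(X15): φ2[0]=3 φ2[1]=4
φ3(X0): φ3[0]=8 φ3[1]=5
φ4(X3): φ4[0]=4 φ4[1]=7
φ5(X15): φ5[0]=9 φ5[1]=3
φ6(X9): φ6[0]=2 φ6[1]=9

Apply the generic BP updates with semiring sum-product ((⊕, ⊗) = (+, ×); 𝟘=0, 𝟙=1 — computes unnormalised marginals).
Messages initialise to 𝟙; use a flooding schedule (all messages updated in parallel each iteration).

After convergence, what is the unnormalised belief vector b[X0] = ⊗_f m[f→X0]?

b[X0] = [524832, 818775]

init: all messages = 𝟙 over 2 values
r1 m[φ0→X15] = [18, 11]
r1 m[φ0→X9] = [15, 14]
r1 m[φ0→X3] = [14, 15]
r1 m[φ1→X15] = [13, 11]
r1 m[φ1→X0] = [6, 18]
r1 m[φ2→X15] = [3, 4]
r1 m[φ3→X0] = [8, 5]
r1 m[φ4→X3] = [4, 7]
r1 m[φ5→X15] = [9, 3]
r1 m[φ6→X9] = [2, 9]
r1 m[X15→φ0] = [1, 1]
r1 m[X15→φ1] = [1, 1]
r1 m[X15→φ2] = [1, 1]
r1 m[X15→φ5] = [1, 1]
r1 m[X0→φ1] = [1, 1]
r1 m[X0→φ3] = [1, 1]
r1 m[X9→φ0] = [1, 1]
r1 m[X9→φ6] = [1, 1]
r1 m[X3→φ0] = [1, 1]
r1 m[X3→φ4] = [1, 1]
r2 m[φ0→X15] = [18, 11]
r2 m[φ0→X9] = [15, 14]
r2 m[φ0→X3] = [14, 15]
r2 m[φ1→X15] = [13, 11]
r2 m[φ1→X0] = [6, 18]
r2 m[φ2→X15] = [3, 4]
r2 m[φ3→X0] = [8, 5]
r2 m[φ4→X3] = [4, 7]
r2 m[φ5→X15] = [9, 3]
r2 m[φ6→X9] = [2, 9]
r2 m[X15→φ0] = [351, 132]
r2 m[X15→φ1] = [486, 132]
r2 m[X15→φ2] = [2106, 363]
r2 m[X15→φ5] = [702, 484]
r2 m[X0→φ1] = [8, 5]
r2 m[X0→φ3] = [6, 18]
r2 m[X9→φ0] = [2, 9]
r2 m[X9→φ6] = [15, 14]
r2 m[X3→φ0] = [4, 7]
r2 m[X3→φ4] = [14, 15]
r3 m[φ0→X15] = [541, 299]
r3 m[φ0→X9] = [22434, 20499]
r3 m[φ0→X3] = [25761, 18045]
r3 m[φ1→X15] = [77, 61]
r3 m[φ1→X0] = [2208, 5562]
r3 m[φ2→X15] = [3, 4]
r3 m[φ3→X0] = [8, 5]
r3 m[φ4→X3] = [4, 7]
r3 m[φ5→X15] = [9, 3]
r3 m[φ6→X9] = [2, 9]
r3 m[X15→φ0] = [351, 132]
r3 m[X15→φ1] = [486, 132]
r3 m[X15→φ2] = [2106, 363]
r3 m[X15→φ5] = [702, 484]
r3 m[X0→φ1] = [8, 5]
r3 m[X0→φ3] = [6, 18]
r3 m[X9→φ0] = [2, 9]
r3 m[X9→φ6] = [15, 14]
r3 m[X3→φ0] = [4, 7]
r3 m[X3→φ4] = [14, 15]
r4 m[φ0→X15] = [541, 299]
r4 m[φ0→X9] = [22434, 20499]
r4 m[φ0→X3] = [25761, 18045]
r4 m[φ1→X15] = [77, 61]
r4 m[φ1→X0] = [2208, 5562]
r4 m[φ2→X15] = [3, 4]
r4 m[φ3→X0] = [8, 5]
r4 m[φ4→X3] = [4, 7]
r4 m[φ5→X15] = [9, 3]
r4 m[φ6→X9] = [2, 9]
r4 m[X15→φ0] = [2079, 732]
r4 m[X15→φ1] = [14607, 3588]
r4 m[X15→φ2] = [374913, 54717]
r4 m[X15→φ5] = [124971, 72956]
r4 m[X0→φ1] = [8, 5]
r4 m[X0→φ3] = [2208, 5562]
r4 m[X9→φ0] = [2, 9]
r4 m[X9→φ6] = [22434, 20499]
r4 m[X3→φ0] = [4, 7]
r4 m[X3→φ4] = [25761, 18045]
r5 m[φ0→X15] = [541, 299]
r5 m[φ0→X9] = [131034, 120171]
r5 m[φ0→X3] = [151737, 105237]
r5 m[φ1→X15] = [77, 61]
r5 m[φ1→X0] = [65604, 163755]
r5 m[φ2→X15] = [3, 4]
r5 m[φ3→X0] = [8, 5]
r5 m[φ4→X3] = [4, 7]
r5 m[φ5→X15] = [9, 3]
r5 m[φ6→X9] = [2, 9]
r5 m[X15→φ0] = [2079, 732]
r5 m[X15→φ1] = [14607, 3588]
r5 m[X15→φ2] = [374913, 54717]
r5 m[X15→φ5] = [124971, 72956]
r5 m[X0→φ1] = [8, 5]
r5 m[X0→φ3] = [2208, 5562]
r5 m[X9→φ0] = [2, 9]
r5 m[X9→φ6] = [22434, 20499]
r5 m[X3→φ0] = [4, 7]
r5 m[X3→φ4] = [25761, 18045]
r6 m[φ0→X15] = [541, 299]
r6 m[φ0→X9] = [131034, 120171]
r6 m[φ0→X3] = [151737, 105237]
r6 m[φ1→X15] = [77, 61]
r6 m[φ1→X0] = [65604, 163755]
r6 m[φ2→X15] = [3, 4]
r6 m[φ3→X0] = [8, 5]
r6 m[φ4→X3] = [4, 7]
r6 m[φ5→X15] = [9, 3]
r6 m[φ6→X9] = [2, 9]
r6 m[X15→φ0] = [2079, 732]
r6 m[X15→φ1] = [14607, 3588]
r6 m[X15→φ2] = [374913, 54717]
r6 m[X15→φ5] = [124971, 72956]
r6 m[X0→φ1] = [8, 5]
r6 m[X0→φ3] = [65604, 163755]
r6 m[X9→φ0] = [2, 9]
r6 m[X9→φ6] = [131034, 120171]
r6 m[X3→φ0] = [4, 7]
r6 m[X3→φ4] = [151737, 105237]
r7 m[φ0→X15] = [541, 299]
r7 m[φ0→X9] = [131034, 120171]
r7 m[φ0→X3] = [151737, 105237]
r7 m[φ1→X15] = [77, 61]
r7 m[φ1→X0] = [65604, 163755]
r7 m[φ2→X15] = [3, 4]
r7 m[φ3→X0] = [8, 5]
r7 m[φ4→X3] = [4, 7]
r7 m[φ5→X15] = [9, 3]
r7 m[φ6→X9] = [2, 9]
r7 m[X15→φ0] = [2079, 732]
r7 m[X15→φ1] = [14607, 3588]
r7 m[X15→φ2] = [374913, 54717]
r7 m[X15→φ5] = [124971, 72956]
r7 m[X0→φ1] = [8, 5]
r7 m[X0→φ3] = [65604, 163755]
r7 m[X9→φ0] = [2, 9]
r7 m[X9→φ6] = [131034, 120171]
r7 m[X3→φ0] = [4, 7]
r7 m[X3→φ4] = [151737, 105237]
fixed point reached at round 7
b[X0] = ⊗ incoming = [524832, 818775]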